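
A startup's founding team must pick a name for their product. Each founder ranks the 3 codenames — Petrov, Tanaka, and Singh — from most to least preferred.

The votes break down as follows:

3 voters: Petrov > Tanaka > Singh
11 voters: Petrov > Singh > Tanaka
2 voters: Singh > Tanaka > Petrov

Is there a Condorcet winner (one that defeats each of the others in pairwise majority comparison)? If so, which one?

Petrov

Head-to-head results (16 voters total):
Petrov vs Tanaka: Petrov wins 14–2.
Petrov vs Singh: Petrov wins 14–2.
Tanaka vs Singh: Singh wins 13–3.
Petrov beats each rival — Tanaka (14–2), Singh (14–2) — so Petrov is the Condorcet winner.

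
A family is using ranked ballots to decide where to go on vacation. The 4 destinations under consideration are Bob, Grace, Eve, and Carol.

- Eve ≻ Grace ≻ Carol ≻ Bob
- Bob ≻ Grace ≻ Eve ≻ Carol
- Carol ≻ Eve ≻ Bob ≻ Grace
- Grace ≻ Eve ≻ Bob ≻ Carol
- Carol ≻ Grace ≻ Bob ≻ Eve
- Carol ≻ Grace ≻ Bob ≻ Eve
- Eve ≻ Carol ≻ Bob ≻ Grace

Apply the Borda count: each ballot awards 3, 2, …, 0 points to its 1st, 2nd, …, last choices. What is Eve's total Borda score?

11

Borda scores:
  Bob: 0 + 3 + 1 + 1 + 1 + 1 + 1 = 8
  Grace: 2 + 2 + 0 + 3 + 2 + 2 + 0 = 11
  Eve: 3 + 1 + 2 + 2 + 0 + 0 + 3 = 11
  Carol: 1 + 0 + 3 + 0 + 3 + 3 + 2 = 12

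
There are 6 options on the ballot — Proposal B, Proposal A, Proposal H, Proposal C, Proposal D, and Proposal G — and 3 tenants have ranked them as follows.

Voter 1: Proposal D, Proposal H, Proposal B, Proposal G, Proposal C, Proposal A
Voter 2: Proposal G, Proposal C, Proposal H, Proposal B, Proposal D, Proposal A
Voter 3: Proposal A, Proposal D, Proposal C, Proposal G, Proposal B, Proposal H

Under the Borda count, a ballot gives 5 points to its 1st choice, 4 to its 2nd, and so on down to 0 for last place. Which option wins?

Borda scores:
  Proposal B: 3 + 2 + 1 = 6
  Proposal A: 0 + 0 + 5 = 5
  Proposal H: 4 + 3 + 0 = 7
  Proposal C: 1 + 4 + 3 = 8
  Proposal D: 5 + 1 + 4 = 10
  Proposal G: 2 + 5 + 2 = 9
Proposal D has the highest total.

Proposal D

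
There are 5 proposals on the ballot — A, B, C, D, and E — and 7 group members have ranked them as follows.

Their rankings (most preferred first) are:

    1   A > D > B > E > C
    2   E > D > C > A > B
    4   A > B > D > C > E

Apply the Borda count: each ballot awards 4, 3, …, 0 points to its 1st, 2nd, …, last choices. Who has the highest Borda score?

A

Borda scores:
  A: 4 + 2·1 + 4·4 = 22
  B: 2 + 2·0 + 4·3 = 14
  C: 0 + 2·2 + 4·1 = 8
  D: 3 + 2·3 + 4·2 = 17
  E: 1 + 2·4 + 4·0 = 9
A has the highest total.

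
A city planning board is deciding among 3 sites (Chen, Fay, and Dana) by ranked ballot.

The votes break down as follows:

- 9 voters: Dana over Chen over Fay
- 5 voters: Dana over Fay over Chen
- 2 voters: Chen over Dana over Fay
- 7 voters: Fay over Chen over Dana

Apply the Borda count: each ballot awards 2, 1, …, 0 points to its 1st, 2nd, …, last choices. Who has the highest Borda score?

Dana

Borda scores:
  Chen: 9·1 + 5·0 + 2·2 + 7·1 = 20
  Fay: 9·0 + 5·1 + 2·0 + 7·2 = 19
  Dana: 9·2 + 5·2 + 2·1 + 7·0 = 30
Dana has the highest total.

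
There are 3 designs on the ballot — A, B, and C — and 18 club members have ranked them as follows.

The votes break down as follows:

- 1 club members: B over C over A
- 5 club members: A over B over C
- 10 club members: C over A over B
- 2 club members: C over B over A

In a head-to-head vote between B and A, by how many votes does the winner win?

Ballots ranking B above A: 1+2 = 3.
Ballots ranking A above B: 5+10 = 15.
A wins 15–3, a margin of 12.

12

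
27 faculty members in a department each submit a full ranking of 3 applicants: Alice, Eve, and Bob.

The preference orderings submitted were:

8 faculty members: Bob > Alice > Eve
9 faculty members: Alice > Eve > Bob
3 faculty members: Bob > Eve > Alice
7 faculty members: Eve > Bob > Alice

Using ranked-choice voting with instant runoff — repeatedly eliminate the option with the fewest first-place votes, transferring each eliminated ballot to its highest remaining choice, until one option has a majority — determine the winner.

Round 1: Bob 11, Alice 9, Eve 7. Eve has the fewest and is eliminated.
Round 2: Bob 18, Alice 9. Bob has a majority.

Bob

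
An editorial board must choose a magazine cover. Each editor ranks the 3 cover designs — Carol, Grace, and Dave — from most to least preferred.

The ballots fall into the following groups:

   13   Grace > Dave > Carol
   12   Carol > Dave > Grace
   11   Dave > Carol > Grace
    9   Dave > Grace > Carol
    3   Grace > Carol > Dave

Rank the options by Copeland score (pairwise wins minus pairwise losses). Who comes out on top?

Pairwise results:
  Carol vs Grace: Grace wins 25–23.
  Carol vs Dave: Dave wins 33–15.
  Grace vs Dave: Dave wins 32–16.
Copeland scores (wins − losses):
  Carol: 0 − 2 = -2
  Grace: 1 − 1 = 0
  Dave: 2 − 0 = 2
Dave has the best Copeland score.

Dave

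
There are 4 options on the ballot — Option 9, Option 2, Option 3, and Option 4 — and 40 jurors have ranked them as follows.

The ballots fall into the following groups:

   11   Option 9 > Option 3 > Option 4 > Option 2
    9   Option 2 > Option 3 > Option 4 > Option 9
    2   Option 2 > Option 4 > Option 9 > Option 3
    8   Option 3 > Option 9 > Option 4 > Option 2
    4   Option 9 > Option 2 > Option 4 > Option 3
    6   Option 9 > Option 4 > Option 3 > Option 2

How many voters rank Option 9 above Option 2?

29

Ballots ranking Option 9 above Option 2: 11+8+4+6 = 29.
Ballots ranking Option 2 above Option 9: 9+2 = 11.
So 29 of 40 voters prefer Option 9 to Option 2.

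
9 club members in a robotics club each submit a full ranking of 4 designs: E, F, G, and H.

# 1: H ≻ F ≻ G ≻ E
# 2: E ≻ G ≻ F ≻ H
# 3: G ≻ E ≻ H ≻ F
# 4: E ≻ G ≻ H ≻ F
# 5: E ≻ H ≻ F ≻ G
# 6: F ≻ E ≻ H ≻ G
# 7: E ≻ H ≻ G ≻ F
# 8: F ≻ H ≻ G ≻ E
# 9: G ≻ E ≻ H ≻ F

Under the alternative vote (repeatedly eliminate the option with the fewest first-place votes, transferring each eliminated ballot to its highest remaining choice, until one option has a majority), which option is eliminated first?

H

Round 1: E 4, F 2, G 2, H 1. H has the fewest and is eliminated.
Round 2: E 4, F 3, G 2. G has the fewest and is eliminated.
Round 3: E 6, F 3. E has a majority.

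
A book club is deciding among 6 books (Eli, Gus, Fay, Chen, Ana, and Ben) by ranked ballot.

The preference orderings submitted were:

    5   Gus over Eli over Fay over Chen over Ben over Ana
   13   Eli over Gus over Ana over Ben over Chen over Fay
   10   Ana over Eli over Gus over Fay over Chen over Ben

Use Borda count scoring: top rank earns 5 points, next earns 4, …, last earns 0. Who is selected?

Eli

Borda scores:
  Eli: 5·4 + 13·5 + 10·4 = 125
  Gus: 5·5 + 13·4 + 10·3 = 107
  Fay: 5·3 + 13·0 + 10·2 = 35
  Chen: 5·2 + 13·1 + 10·1 = 33
  Ana: 5·0 + 13·3 + 10·5 = 89
  Ben: 5·1 + 13·2 + 10·0 = 31
Eli has the highest total.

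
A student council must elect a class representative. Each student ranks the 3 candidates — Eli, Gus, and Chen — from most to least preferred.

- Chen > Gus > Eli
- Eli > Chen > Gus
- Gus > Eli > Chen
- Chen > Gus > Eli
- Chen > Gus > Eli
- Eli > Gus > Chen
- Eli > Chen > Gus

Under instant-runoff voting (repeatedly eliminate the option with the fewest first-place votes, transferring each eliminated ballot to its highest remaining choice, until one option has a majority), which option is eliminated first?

Gus

Round 1: Eli 3, Chen 3, Gus 1. Gus has the fewest and is eliminated.
Round 2: Eli 4, Chen 3. Eli has a majority.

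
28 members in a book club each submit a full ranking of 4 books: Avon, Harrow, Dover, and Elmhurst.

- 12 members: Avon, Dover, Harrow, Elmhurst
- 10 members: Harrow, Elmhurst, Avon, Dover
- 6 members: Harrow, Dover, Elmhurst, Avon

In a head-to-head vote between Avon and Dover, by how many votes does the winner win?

16

Ballots ranking Avon above Dover: 12+10 = 22.
Ballots ranking Dover above Avon: 6.
Avon wins 22–6, a margin of 16.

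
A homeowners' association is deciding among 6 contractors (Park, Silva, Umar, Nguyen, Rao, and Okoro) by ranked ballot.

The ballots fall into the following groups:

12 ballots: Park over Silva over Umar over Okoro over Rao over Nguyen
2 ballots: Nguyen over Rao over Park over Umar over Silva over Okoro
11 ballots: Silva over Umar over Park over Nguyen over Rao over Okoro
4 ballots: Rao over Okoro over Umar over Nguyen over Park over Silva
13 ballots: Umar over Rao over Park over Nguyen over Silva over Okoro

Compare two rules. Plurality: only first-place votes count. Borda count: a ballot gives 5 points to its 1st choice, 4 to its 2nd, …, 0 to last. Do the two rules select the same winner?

Yes

Plurality first-place counts: Park 12, Silva 11, Umar 13, Nguyen 2, Rao 4, Okoro 0 → Umar.
Borda totals: Park 142, Silva 118, Umar 161, Nguyen 66, Rao 103, Okoro 40 → Umar.
The two rules agree on Umar.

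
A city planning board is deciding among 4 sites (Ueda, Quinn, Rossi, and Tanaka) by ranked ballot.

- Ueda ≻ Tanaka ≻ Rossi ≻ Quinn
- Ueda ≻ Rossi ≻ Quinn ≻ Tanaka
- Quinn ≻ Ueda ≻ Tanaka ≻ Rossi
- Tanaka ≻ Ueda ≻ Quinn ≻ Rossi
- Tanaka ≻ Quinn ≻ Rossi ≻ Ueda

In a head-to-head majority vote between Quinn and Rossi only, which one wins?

Quinn

Ballots ranking Quinn above Rossi: 3.
Ballots ranking Rossi above Quinn: 2.
Quinn wins the head-to-head, 3–2.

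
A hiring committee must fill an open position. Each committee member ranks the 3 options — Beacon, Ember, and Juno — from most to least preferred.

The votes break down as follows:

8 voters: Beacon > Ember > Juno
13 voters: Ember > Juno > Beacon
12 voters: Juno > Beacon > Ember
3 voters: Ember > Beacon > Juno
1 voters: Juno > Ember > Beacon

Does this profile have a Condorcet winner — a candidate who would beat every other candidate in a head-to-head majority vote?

Head-to-head results (37 voters total):
Beacon vs Ember: Beacon wins 20–17.
Beacon vs Juno: Juno wins 26–11.
Ember vs Juno: Ember wins 24–13.
No candidate beats all others: Beacon beats Ember beats Juno beats Beacon, a majority cycle.

No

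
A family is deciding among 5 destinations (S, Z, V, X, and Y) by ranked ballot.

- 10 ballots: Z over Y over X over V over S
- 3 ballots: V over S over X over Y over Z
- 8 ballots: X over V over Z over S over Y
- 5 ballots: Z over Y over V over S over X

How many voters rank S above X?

8

Ballots ranking S above X: 3+5 = 8.
Ballots ranking X above S: 10+8 = 18.
So 8 of 26 voters prefer S to X.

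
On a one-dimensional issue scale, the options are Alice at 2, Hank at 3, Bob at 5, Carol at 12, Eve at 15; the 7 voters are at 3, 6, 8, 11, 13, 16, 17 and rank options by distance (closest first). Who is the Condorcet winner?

Carol

With single-peaked preferences on a line, the Condorcet winner is the candidate closest to the median voter.
The median voter (position 11) is closest to Carol at 12.
Check: Carol vs Eve — voters closer to Carol: 5 of 7.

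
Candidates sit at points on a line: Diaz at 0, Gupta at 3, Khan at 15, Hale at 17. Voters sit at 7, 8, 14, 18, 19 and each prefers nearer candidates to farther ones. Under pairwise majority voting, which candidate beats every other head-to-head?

With single-peaked preferences on a line, the Condorcet winner is the candidate closest to the median voter.
The median voter (position 14) is closest to Khan at 15.
Check: Khan vs Gupta — voters closer to Khan: 3 of 5.

Khan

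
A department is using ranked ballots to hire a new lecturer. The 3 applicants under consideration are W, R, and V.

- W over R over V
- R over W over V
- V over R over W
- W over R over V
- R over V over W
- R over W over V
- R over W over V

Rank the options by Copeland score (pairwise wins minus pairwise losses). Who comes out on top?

R

Pairwise results:
  W vs R: R wins 5–2.
  W vs V: W wins 5–2.
  R vs V: R wins 6–1.
Copeland scores (wins − losses):
  W: 1 − 1 = 0
  R: 2 − 0 = 2
  V: 0 − 2 = -2
R has the best Copeland score.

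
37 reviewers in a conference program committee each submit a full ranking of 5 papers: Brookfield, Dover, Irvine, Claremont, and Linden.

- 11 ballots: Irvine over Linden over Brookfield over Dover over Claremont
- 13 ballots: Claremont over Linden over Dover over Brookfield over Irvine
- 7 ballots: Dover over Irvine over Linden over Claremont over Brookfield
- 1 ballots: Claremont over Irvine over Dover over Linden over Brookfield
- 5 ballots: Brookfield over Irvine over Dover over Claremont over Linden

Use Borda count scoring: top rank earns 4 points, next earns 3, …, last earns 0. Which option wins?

Borda scores:
  Brookfield: 11·2 + 13·1 + 7·0 + 0 + 5·4 = 55
  Dover: 11·1 + 13·2 + 7·4 + 2 + 5·2 = 77
  Irvine: 11·4 + 13·0 + 7·3 + 3 + 5·3 = 83
  Claremont: 11·0 + 13·4 + 7·1 + 4 + 5·1 = 68
  Linden: 11·3 + 13·3 + 7·2 + 1 + 5·0 = 87
Linden has the highest total.

Linden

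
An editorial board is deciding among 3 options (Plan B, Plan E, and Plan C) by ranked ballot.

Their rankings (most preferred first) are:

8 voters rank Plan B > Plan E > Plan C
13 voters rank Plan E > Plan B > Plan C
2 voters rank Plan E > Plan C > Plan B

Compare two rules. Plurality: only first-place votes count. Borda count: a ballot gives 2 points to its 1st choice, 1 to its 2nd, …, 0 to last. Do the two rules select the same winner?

Plurality first-place counts: Plan B 8, Plan E 15, Plan C 0 → Plan E.
Borda totals: Plan B 29, Plan E 38, Plan C 2 → Plan E.
The two rules agree on Plan E.

Yes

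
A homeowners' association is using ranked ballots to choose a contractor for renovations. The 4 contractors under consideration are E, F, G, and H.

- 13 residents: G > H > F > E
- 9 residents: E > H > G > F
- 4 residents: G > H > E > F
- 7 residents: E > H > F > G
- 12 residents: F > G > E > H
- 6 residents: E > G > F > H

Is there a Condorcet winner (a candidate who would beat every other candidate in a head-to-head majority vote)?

Yes

Head-to-head results (51 voters total):
E vs F: E wins 26–25.
E vs G: G wins 29–22.
E vs H: E wins 34–17.
F vs G: G wins 32–19.
F vs H: H wins 33–18.
G vs H: G wins 35–16.
G beats each rival — E (29–22), F (32–19), H (35–16) — so G is the Condorcet winner.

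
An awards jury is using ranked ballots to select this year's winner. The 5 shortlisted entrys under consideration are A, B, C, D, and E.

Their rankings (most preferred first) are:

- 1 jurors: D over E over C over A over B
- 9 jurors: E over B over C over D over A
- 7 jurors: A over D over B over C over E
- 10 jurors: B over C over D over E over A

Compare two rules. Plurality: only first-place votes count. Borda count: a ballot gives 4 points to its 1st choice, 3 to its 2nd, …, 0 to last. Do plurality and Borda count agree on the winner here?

Yes

Plurality first-place counts: A 7, B 10, C 0, D 1, E 9 → B.
Borda totals: A 29, B 81, C 57, D 54, E 49 → B.
The two rules agree on B.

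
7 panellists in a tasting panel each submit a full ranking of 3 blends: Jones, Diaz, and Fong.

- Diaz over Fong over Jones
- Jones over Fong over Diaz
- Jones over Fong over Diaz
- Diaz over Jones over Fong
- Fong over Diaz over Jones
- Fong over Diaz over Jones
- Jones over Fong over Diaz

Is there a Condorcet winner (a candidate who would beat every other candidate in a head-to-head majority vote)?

No

Head-to-head results (7 voters total):
Jones vs Diaz: Diaz wins 4–3.
Jones vs Fong: Jones wins 4–3.
Diaz vs Fong: Fong wins 5–2.
No candidate beats all others: Jones beats Fong beats Diaz beats Jones, a majority cycle.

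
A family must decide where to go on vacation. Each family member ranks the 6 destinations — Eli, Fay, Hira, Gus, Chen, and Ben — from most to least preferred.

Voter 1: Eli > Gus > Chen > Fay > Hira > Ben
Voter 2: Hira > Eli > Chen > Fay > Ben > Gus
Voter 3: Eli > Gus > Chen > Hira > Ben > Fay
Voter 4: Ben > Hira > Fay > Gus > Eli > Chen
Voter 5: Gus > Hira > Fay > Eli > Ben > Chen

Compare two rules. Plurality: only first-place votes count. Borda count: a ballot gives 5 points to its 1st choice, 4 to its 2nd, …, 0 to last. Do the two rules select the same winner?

Yes

Plurality first-place counts: Eli 2, Fay 0, Hira 1, Gus 1, Chen 0, Ben 1 → Eli.
Borda totals: Eli 17, Fay 10, Hira 16, Gus 15, Chen 9, Ben 8 → Eli.
The two rules agree on Eli.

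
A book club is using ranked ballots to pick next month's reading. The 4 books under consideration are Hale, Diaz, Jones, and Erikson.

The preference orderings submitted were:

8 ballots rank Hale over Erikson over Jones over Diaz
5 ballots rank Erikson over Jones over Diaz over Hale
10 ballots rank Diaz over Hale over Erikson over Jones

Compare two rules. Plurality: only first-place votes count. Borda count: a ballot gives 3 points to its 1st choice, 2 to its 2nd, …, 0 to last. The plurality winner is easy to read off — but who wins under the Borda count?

Hale

Plurality first-place counts: Hale 8, Diaz 10, Jones 0, Erikson 5 → Diaz.
Borda totals: Hale 44, Diaz 35, Jones 18, Erikson 41 → Hale.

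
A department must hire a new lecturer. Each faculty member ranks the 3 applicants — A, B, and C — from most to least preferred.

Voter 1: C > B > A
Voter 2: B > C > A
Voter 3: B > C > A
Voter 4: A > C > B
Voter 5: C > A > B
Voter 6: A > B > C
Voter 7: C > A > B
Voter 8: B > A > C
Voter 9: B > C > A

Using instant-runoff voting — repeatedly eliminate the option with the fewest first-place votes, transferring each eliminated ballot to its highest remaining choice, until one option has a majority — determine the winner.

B

Round 1: B 4, C 3, A 2. A has the fewest and is eliminated.
Round 2: B 5, C 4. B has a majority.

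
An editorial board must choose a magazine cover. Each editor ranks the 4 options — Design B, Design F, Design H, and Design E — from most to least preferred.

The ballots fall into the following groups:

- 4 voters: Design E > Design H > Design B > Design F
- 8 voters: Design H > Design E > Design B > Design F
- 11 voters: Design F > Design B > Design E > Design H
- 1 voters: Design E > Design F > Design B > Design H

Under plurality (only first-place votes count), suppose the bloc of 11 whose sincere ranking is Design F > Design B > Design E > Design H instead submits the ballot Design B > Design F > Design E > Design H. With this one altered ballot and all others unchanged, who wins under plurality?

Design B

First-place totals with the altered ballot: Design B 11, Design F 0, Design H 8, Design E 5.
The switch changes the winner from Design F to Design B.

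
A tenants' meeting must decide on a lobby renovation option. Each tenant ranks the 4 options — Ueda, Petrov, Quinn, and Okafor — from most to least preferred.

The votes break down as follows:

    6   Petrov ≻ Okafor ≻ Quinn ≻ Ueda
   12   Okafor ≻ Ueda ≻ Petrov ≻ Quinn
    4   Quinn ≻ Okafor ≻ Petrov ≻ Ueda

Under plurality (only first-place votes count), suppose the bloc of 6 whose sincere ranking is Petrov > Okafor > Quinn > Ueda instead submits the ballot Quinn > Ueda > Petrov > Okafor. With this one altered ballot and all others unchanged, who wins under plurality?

First-place totals with the altered ballot: Ueda 0, Petrov 0, Quinn 10, Okafor 12.
The winner is unchanged: still Okafor.

Okafor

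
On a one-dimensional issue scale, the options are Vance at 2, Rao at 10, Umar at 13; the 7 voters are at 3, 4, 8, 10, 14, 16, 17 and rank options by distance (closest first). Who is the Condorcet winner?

With single-peaked preferences on a line, the Condorcet winner is the candidate closest to the median voter.
The median voter (position 10) is closest to Rao at 10.
Check: Rao vs Vance — voters closer to Rao: 5 of 7.

Rao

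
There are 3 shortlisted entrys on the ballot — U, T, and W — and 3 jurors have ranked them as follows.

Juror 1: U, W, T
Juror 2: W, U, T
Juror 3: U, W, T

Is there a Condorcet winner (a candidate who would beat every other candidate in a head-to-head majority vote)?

Yes

Head-to-head results (3 voters total):
U vs T: U wins 3–0.
U vs W: U wins 2–1.
T vs W: W wins 3–0.
U beats each rival — T (3–0), W (2–1) — so U is the Condorcet winner.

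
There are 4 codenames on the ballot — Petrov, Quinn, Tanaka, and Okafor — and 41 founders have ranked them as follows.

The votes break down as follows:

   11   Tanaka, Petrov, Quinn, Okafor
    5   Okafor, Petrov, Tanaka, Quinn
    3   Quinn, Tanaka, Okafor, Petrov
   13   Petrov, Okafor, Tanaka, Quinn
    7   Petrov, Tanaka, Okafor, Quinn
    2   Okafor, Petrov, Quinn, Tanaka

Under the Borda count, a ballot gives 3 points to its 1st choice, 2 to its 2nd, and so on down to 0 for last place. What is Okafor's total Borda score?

57

Borda scores:
  Petrov: 11·2 + 5·2 + 3·0 + 13·3 + 7·3 + 2·2 = 96
  Quinn: 11·1 + 5·0 + 3·3 + 13·0 + 7·0 + 2·1 = 22
  Tanaka: 11·3 + 5·1 + 3·2 + 13·1 + 7·2 + 2·0 = 71
  Okafor: 11·0 + 5·3 + 3·1 + 13·2 + 7·1 + 2·3 = 57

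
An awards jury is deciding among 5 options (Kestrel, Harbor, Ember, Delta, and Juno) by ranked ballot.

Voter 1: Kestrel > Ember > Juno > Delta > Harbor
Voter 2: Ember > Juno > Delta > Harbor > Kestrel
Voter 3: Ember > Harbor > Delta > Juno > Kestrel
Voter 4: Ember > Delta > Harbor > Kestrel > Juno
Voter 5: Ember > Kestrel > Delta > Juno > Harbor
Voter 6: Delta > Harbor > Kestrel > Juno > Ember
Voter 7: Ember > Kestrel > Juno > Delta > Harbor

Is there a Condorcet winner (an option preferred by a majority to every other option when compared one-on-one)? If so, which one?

Ember

Head-to-head results (7 voters total):
Kestrel vs Harbor: Harbor wins 4–3.
Kestrel vs Ember: Ember wins 5–2.
Kestrel vs Delta: Delta wins 4–3.
Kestrel vs Juno: Kestrel wins 5–2.
Harbor vs Ember: Ember wins 6–1.
Harbor vs Delta: Delta wins 6–1.
Harbor vs Juno: Juno wins 4–3.
Ember vs Delta: Ember wins 6–1.
Ember vs Juno: Ember wins 6–1.
Delta vs Juno: Delta wins 4–3.
Ember beats each rival — Kestrel (5–2), Harbor (6–1), Delta (6–1), Juno (6–1) — so Ember is the Condorcet winner.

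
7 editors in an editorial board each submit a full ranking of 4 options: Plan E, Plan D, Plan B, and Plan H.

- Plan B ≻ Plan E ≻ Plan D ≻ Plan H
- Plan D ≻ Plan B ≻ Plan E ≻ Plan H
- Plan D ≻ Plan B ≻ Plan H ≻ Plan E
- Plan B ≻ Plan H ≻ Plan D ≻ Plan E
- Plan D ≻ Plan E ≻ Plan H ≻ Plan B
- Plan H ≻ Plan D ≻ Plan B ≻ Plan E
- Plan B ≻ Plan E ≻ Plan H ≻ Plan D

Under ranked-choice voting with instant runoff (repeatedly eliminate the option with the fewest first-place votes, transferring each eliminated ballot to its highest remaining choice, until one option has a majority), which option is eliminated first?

Round 1: Plan D 3, Plan B 3, Plan H 1, Plan E 0. Plan E has the fewest and is eliminated.
Round 2: Plan D 3, Plan B 3, Plan H 1. Plan H has the fewest and is eliminated.
Round 3: Plan D 4, Plan B 3. Plan D has a majority.

Plan E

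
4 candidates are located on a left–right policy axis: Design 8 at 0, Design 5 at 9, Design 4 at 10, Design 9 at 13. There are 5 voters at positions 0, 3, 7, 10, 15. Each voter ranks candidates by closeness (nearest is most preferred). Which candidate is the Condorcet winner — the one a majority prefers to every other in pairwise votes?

Design 5

With single-peaked preferences on a line, the Condorcet winner is the candidate closest to the median voter.
The median voter (position 7) is closest to Design 5 at 9.
Check: Design 5 vs Design 9 — voters closer to Design 5: 4 of 5.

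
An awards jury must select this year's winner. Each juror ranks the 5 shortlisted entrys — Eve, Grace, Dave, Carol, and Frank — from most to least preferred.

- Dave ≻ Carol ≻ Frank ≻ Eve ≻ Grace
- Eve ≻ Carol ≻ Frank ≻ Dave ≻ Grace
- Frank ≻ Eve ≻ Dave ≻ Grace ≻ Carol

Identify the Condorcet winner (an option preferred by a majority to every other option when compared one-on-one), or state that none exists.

Head-to-head results (3 voters total):
Eve vs Grace: Eve wins 3–0.
Eve vs Dave: Eve wins 2–1.
Eve vs Carol: Eve wins 2–1.
Eve vs Frank: Frank wins 2–1.
Grace vs Dave: Dave wins 3–0.
Grace vs Carol: Carol wins 2–1.
Grace vs Frank: Frank wins 3–0.
Dave vs Carol: Dave wins 2–1.
Dave vs Frank: Frank wins 2–1.
Carol vs Frank: Carol wins 2–1.
No candidate beats all others: Eve beats Carol beats Frank beats Eve, a majority cycle.

None — there is no Condorcet winner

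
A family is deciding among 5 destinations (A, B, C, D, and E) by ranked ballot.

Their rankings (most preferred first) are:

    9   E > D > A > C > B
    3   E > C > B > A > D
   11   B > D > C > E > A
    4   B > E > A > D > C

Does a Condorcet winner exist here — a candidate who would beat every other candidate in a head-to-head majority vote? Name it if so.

Head-to-head results (27 voters total):
A vs B: B wins 18–9.
A vs C: C wins 14–13.
A vs D: D wins 20–7.
A vs E: E wins 27–0.
B vs C: B wins 15–12.
B vs D: B wins 18–9.
B vs E: B wins 15–12.
C vs D: D wins 24–3.
C vs E: E wins 16–11.
D vs E: E wins 16–11.
B beats each rival — A (18–9), C (15–12), D (18–9), E (15–12) — so B is the Condorcet winner.

B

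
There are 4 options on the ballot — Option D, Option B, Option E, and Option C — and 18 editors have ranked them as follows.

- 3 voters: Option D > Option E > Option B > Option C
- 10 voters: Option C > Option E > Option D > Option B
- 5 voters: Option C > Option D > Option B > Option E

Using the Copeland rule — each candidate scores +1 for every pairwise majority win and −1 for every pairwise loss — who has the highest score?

Option C

Pairwise results:
  Option D vs Option B: Option D wins 18–0.
  Option D vs Option E: Option E wins 10–8.
  Option D vs Option C: Option C wins 15–3.
  Option B vs Option E: Option E wins 13–5.
  Option B vs Option C: Option C wins 15–3.
  Option E vs Option C: Option C wins 15–3.
Copeland scores (wins − losses):
  Option D: 1 − 2 = -1
  Option B: 0 − 3 = -3
  Option E: 2 − 1 = 1
  Option C: 3 − 0 = 3
Option C has the best Copeland score.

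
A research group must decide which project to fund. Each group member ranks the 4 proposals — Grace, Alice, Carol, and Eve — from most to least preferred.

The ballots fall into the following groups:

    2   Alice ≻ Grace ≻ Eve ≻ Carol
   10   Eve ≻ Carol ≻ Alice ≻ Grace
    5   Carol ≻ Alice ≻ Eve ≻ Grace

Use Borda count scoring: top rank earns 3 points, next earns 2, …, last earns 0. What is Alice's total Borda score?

Borda scores:
  Grace: 2·2 + 10·0 + 5·0 = 4
  Alice: 2·3 + 10·1 + 5·2 = 26
  Carol: 2·0 + 10·2 + 5·3 = 35
  Eve: 2·1 + 10·3 + 5·1 = 37

26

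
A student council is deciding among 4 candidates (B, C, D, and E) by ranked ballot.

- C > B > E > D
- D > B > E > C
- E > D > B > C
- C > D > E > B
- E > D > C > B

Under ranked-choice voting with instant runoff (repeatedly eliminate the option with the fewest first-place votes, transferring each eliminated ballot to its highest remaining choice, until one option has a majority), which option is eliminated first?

Round 1: C 2, E 2, D 1, B 0. B has the fewest and is eliminated.
Round 2: C 2, E 2, D 1. D has the fewest and is eliminated.
Round 3: E 3, C 2. E has a majority.

B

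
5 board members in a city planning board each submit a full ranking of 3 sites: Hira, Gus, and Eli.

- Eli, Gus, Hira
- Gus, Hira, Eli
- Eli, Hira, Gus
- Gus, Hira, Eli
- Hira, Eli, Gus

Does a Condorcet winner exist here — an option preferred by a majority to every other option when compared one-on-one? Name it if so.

Head-to-head results (5 voters total):
Hira vs Gus: Gus wins 3–2.
Hira vs Eli: Hira wins 3–2.
Gus vs Eli: Eli wins 3–2.
No candidate beats all others: Hira beats Eli beats Gus beats Hira, a majority cycle.

None — there is no Condorcet winner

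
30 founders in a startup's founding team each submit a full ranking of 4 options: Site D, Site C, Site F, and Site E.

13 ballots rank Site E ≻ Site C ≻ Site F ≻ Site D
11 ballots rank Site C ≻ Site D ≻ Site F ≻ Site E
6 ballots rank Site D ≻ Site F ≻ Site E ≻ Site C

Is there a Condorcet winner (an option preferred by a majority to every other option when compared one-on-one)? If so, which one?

Head-to-head results (30 voters total):
Site D vs Site C: Site C wins 24–6.
Site D vs Site F: Site D wins 17–13.
Site D vs Site E: Site D wins 17–13.
Site C vs Site F: Site C wins 24–6.
Site C vs Site E: Site E wins 19–11.
Site F vs Site E: Site F wins 17–13.
No candidate beats all others: Site D beats Site E beats Site C beats Site D, a majority cycle.

None — there is no Condorcet winner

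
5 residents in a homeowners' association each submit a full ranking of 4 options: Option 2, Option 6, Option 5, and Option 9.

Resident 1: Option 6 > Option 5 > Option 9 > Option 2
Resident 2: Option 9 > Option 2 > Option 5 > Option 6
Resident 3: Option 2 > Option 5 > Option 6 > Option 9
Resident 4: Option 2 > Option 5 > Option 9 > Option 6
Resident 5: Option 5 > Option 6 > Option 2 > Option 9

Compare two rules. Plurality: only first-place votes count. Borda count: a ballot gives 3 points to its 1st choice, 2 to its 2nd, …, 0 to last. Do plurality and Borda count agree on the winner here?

Plurality first-place counts: Option 2 2, Option 6 1, Option 5 1, Option 9 1 → Option 2.
Borda totals: Option 2 9, Option 6 6, Option 5 10, Option 9 5 → Option 5.
The two rules disagree: plurality picks Option 2, Borda picks Option 5.

No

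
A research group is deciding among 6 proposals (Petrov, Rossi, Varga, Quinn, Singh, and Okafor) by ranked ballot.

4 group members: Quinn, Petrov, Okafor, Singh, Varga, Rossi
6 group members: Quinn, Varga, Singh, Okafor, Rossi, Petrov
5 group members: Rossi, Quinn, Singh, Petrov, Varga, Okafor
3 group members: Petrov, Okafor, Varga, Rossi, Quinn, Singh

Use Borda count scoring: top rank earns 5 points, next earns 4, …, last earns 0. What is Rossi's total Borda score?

37

Borda scores:
  Petrov: 4·4 + 6·0 + 5·2 + 3·5 = 41
  Rossi: 4·0 + 6·1 + 5·5 + 3·2 = 37
  Varga: 4·1 + 6·4 + 5·1 + 3·3 = 42
  Quinn: 4·5 + 6·5 + 5·4 + 3·1 = 73
  Singh: 4·2 + 6·3 + 5·3 + 3·0 = 41
  Okafor: 4·3 + 6·2 + 5·0 + 3·4 = 36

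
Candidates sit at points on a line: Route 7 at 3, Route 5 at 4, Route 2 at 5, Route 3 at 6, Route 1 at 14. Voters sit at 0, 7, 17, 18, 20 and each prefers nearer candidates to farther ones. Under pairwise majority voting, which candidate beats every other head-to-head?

Route 1

With single-peaked preferences on a line, the Condorcet winner is the candidate closest to the median voter.
The median voter (position 17) is closest to Route 1 at 14.
Check: Route 1 vs Route 5 — voters closer to Route 1: 3 of 5.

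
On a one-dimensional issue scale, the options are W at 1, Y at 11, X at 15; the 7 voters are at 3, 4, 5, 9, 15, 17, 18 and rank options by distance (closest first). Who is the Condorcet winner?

Y

With single-peaked preferences on a line, the Condorcet winner is the candidate closest to the median voter.
The median voter (position 9) is closest to Y at 11.
Check: Y vs X — voters closer to Y: 4 of 7.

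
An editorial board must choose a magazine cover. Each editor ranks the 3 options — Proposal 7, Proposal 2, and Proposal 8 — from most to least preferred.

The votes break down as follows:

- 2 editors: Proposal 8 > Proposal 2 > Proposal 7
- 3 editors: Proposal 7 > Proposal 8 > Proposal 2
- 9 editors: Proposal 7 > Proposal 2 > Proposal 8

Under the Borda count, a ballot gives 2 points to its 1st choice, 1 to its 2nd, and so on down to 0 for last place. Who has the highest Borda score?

Proposal 7

Borda scores:
  Proposal 7: 2·0 + 3·2 + 9·2 = 24
  Proposal 2: 2·1 + 3·0 + 9·1 = 11
  Proposal 8: 2·2 + 3·1 + 9·0 = 7
Proposal 7 has the highest total.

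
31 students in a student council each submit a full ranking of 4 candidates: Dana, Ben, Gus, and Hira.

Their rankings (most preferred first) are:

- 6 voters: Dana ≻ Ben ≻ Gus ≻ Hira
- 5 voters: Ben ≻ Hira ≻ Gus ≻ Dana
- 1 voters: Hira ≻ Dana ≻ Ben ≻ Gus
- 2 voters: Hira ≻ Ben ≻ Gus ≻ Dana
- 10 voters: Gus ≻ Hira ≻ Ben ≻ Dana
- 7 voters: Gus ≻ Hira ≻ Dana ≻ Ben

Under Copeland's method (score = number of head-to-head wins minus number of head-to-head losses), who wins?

Gus

Pairwise results:
  Dana vs Ben: Ben wins 17–14.
  Dana vs Gus: Gus wins 24–7.
  Dana vs Hira: Hira wins 25–6.
  Ben vs Gus: Gus wins 17–14.
  Ben vs Hira: Hira wins 20–11.
  Gus vs Hira: Gus wins 23–8.
Copeland scores (wins − losses):
  Dana: 0 − 3 = -3
  Ben: 1 − 2 = -1
  Gus: 3 − 0 = 3
  Hira: 2 − 1 = 1
Gus has the best Copeland score.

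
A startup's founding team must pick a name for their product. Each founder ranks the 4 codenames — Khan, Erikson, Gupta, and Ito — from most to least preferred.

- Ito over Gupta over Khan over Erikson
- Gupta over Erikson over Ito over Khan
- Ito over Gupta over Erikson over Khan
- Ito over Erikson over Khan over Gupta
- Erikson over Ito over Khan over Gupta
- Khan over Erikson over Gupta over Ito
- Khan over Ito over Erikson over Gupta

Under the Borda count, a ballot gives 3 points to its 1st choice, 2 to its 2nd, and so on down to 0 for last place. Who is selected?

Borda scores:
  Khan: 1 + 0 + 0 + 1 + 1 + 3 + 3 = 9
  Erikson: 0 + 2 + 1 + 2 + 3 + 2 + 1 = 11
  Gupta: 2 + 3 + 2 + 0 + 0 + 1 + 0 = 8
  Ito: 3 + 1 + 3 + 3 + 2 + 0 + 2 = 14
Ito has the highest total.

Ito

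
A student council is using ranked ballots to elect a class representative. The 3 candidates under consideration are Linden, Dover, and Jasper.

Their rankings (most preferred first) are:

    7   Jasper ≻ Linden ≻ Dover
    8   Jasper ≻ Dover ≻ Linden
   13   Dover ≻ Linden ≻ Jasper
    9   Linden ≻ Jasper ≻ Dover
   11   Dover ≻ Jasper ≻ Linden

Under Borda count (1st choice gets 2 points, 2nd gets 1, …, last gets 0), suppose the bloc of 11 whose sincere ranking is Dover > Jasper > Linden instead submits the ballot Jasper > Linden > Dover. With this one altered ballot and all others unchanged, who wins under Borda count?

Borda totals with the altered ballot: Linden 49, Dover 34, Jasper 61.
The switch changes the winner from Dover to Jasper.

Jasper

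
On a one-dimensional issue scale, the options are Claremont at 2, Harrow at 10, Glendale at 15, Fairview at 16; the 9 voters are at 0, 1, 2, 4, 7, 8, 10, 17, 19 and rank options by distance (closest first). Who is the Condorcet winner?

Harrow

With single-peaked preferences on a line, the Condorcet winner is the candidate closest to the median voter.
The median voter (position 7) is closest to Harrow at 10.
Check: Harrow vs Glendale — voters closer to Harrow: 7 of 9.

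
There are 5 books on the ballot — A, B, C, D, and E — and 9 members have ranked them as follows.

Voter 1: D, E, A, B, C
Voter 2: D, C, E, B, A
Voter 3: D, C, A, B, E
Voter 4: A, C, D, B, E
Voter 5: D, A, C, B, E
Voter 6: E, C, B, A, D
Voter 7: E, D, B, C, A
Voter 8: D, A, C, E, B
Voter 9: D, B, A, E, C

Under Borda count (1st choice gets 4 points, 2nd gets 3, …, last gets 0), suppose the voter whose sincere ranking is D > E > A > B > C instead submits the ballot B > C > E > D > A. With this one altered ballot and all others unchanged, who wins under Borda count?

Borda totals with the altered ballot: A 15, B 15, C 20, D 26, E 14.
The winner is unchanged: still D.

D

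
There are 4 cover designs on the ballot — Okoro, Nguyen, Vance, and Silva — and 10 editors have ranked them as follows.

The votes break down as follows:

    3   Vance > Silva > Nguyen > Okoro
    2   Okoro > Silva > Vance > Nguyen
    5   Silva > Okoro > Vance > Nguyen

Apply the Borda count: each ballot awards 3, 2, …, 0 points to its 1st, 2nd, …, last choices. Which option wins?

Borda scores:
  Okoro: 3·0 + 2·3 + 5·2 = 16
  Nguyen: 3·1 + 2·0 + 5·0 = 3
  Vance: 3·3 + 2·1 + 5·1 = 16
  Silva: 3·2 + 2·2 + 5·3 = 25
Silva has the highest total.

Silva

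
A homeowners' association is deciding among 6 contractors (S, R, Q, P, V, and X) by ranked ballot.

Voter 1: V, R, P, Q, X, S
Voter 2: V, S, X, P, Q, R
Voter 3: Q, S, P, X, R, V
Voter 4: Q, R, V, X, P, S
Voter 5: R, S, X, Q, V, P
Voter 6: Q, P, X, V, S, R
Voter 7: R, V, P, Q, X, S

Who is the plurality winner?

Q

First-place vote totals:
  S: 0
  R: 2
  Q: 3
  P: 0
  V: 2
  X: 0
Q has the most first-place votes.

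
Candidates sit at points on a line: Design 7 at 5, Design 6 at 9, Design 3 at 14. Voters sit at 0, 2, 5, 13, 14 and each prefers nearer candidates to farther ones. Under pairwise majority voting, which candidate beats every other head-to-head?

With single-peaked preferences on a line, the Condorcet winner is the candidate closest to the median voter.
The median voter (position 5) is closest to Design 7 at 5.
Check: Design 7 vs Design 6 — voters closer to Design 7: 3 of 5.

Design 7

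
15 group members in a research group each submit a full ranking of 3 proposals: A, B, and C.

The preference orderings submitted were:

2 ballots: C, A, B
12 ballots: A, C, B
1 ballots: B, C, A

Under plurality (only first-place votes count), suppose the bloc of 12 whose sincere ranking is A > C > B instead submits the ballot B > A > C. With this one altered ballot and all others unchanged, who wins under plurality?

B

First-place totals with the altered ballot: A 0, B 13, C 2.
The switch changes the winner from A to B.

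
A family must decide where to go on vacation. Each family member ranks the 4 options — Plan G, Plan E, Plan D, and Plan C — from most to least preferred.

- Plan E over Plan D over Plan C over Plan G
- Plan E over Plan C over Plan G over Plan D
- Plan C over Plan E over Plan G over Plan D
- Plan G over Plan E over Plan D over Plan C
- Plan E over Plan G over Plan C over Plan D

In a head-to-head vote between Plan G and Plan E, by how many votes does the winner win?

Ballots ranking Plan G above Plan E: 1.
Ballots ranking Plan E above Plan G: 4.
Plan E wins 4–1, a margin of 3.

3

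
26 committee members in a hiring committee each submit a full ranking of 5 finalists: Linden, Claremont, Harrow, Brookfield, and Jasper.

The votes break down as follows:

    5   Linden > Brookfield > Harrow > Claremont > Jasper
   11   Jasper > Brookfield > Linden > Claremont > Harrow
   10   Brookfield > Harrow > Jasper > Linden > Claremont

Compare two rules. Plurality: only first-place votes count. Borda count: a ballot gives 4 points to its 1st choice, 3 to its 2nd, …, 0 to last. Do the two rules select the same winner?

No

Plurality first-place counts: Linden 5, Claremont 0, Harrow 0, Brookfield 10, Jasper 11 → Jasper.
Borda totals: Linden 52, Claremont 16, Harrow 40, Brookfield 88, Jasper 64 → Brookfield.
The two rules disagree: plurality picks Jasper, Borda picks Brookfield.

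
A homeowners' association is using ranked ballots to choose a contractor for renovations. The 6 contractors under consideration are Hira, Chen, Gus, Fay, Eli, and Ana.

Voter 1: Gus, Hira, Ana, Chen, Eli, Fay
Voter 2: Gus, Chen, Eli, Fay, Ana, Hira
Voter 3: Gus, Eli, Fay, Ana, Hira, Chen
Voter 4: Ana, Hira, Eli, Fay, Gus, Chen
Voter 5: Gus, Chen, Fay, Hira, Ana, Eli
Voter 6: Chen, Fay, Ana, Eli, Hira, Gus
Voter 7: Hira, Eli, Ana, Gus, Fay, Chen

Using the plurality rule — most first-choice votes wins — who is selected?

First-place vote totals:
  Hira: 1
  Chen: 1
  Gus: 4
  Fay: 0
  Eli: 0
  Ana: 1
Gus has the most first-place votes.

Gus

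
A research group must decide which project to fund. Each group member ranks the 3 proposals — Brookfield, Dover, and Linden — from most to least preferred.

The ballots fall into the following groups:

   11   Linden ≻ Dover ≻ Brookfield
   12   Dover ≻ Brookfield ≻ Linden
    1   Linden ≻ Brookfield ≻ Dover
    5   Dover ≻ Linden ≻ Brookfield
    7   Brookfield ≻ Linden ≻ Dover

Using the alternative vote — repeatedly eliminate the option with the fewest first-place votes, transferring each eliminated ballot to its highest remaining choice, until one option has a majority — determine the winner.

Linden

Round 1: Dover 17, Linden 12, Brookfield 7. Brookfield has the fewest and is eliminated.
Round 2: Linden 19, Dover 17. Linden has a majority.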